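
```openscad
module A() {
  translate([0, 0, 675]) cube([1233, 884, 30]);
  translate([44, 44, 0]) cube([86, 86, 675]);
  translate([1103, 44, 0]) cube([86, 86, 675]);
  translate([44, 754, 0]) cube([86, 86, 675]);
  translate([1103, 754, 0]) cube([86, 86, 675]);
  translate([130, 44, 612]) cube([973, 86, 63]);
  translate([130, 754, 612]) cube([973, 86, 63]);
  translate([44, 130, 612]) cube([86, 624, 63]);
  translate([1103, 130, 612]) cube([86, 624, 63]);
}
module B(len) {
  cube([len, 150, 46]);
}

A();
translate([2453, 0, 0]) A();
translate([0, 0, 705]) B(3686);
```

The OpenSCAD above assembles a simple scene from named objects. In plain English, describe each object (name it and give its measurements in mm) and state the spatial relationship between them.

A is a rectangular dining table. The top is 1233×884×30 mm with its upper surface at z = 705 mm. It stands on four 86×86 mm square legs, each inset 44 mm from the nearest pair of top edges, running from the floor to the underside of the top. Four apron rails, 86 mm thick and 63 mm tall, run between adjacent legs with their top edges flush with the underside of the top and their outer faces flush with the legs' outer faces.

B is a rectangular beam 3686 mm long (x), 150 mm deep (y), 46 mm thick (z).

The beam spans the tops of two tables placed 1220 mm apart, resting at z = 705 mm.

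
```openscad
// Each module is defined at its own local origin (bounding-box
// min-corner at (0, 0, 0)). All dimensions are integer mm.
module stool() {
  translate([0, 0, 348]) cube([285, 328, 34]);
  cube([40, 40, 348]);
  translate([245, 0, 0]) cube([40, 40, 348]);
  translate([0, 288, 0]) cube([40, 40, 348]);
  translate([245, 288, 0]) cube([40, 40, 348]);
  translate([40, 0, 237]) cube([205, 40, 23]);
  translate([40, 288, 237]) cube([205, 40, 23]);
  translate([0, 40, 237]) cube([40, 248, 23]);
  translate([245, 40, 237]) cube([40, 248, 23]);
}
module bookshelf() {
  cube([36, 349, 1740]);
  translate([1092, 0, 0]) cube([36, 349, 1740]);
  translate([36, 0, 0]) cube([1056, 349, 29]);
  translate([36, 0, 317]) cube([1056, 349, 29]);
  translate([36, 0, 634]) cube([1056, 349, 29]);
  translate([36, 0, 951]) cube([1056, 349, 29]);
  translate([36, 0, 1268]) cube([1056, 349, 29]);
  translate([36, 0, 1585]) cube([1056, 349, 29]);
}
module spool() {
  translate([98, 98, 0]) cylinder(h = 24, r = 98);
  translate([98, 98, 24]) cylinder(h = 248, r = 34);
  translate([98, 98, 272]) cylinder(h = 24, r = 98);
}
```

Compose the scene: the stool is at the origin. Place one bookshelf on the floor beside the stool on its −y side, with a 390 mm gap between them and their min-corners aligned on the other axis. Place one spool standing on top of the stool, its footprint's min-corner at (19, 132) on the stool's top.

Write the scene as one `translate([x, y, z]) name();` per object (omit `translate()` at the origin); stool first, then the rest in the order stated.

stool();
translate([0, -739, 0]) bookshelf();
translate([19, 132, 382]) spool();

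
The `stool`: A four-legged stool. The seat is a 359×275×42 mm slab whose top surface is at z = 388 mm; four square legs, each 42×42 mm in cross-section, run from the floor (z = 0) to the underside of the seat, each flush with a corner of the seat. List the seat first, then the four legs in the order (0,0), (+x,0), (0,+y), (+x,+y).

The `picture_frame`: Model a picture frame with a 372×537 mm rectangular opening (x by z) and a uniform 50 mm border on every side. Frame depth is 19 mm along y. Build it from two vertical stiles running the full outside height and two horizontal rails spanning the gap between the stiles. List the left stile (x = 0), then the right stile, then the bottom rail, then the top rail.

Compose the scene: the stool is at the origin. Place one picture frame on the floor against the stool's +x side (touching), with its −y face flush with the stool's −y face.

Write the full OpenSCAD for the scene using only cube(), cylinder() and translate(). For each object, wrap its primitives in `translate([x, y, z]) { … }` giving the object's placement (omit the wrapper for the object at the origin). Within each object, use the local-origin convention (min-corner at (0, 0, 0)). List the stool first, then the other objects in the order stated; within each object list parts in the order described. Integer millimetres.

translate([0, 0, 346]) cube([359, 275, 42]);
cube([42, 42, 346]);
translate([317, 0, 0]) cube([42, 42, 346]);
translate([0, 233, 0]) cube([42, 42, 346]);
translate([317, 233, 0]) cube([42, 42, 346]);
translate([359, 0, 0]) {
  cube([50, 19, 637]);
  translate([422, 0, 0]) cube([50, 19, 637]);
  translate([50, 0, 0]) cube([372, 19, 50]);
  translate([50, 0, 587]) cube([372, 19, 50]);
}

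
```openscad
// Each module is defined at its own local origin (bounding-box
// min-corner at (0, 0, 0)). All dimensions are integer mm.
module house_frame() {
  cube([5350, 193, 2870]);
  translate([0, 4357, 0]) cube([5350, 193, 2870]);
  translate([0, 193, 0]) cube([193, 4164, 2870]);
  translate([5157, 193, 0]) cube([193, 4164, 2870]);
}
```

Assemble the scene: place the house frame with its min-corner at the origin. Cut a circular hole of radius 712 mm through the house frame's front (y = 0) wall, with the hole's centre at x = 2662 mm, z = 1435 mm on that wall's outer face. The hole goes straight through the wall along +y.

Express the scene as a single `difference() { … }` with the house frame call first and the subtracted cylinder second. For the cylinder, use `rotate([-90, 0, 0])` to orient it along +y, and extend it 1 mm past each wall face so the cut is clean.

difference() {
  house_frame();
  translate([2662, -1, 1435]) rotate([-90, 0, 0]) cylinder(h = 195, r = 712);
}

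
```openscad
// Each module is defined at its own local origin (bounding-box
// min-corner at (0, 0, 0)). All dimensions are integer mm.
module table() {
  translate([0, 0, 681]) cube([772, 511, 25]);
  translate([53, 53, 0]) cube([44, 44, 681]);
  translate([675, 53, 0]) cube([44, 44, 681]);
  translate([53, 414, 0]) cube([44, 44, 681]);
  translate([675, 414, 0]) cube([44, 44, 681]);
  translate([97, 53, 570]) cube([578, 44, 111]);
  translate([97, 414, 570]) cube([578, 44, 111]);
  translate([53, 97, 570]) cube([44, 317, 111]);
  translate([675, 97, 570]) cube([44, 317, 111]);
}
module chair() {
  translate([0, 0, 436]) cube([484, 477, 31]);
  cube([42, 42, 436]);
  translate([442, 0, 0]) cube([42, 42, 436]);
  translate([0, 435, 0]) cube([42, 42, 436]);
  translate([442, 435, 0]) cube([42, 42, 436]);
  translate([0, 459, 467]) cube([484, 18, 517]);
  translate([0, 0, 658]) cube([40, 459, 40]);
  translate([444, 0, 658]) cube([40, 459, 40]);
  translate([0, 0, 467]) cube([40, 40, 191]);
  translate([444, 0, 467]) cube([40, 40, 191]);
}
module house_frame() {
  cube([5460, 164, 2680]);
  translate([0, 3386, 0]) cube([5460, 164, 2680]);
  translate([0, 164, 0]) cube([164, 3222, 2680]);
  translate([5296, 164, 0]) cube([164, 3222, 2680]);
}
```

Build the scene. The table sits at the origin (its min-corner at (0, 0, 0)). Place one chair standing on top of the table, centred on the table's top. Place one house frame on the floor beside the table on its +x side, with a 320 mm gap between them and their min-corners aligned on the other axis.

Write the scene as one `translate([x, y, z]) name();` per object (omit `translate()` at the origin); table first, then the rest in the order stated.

table();
translate([144, 17, 706]) chair();
translate([1092, 0, 0]) house_frame();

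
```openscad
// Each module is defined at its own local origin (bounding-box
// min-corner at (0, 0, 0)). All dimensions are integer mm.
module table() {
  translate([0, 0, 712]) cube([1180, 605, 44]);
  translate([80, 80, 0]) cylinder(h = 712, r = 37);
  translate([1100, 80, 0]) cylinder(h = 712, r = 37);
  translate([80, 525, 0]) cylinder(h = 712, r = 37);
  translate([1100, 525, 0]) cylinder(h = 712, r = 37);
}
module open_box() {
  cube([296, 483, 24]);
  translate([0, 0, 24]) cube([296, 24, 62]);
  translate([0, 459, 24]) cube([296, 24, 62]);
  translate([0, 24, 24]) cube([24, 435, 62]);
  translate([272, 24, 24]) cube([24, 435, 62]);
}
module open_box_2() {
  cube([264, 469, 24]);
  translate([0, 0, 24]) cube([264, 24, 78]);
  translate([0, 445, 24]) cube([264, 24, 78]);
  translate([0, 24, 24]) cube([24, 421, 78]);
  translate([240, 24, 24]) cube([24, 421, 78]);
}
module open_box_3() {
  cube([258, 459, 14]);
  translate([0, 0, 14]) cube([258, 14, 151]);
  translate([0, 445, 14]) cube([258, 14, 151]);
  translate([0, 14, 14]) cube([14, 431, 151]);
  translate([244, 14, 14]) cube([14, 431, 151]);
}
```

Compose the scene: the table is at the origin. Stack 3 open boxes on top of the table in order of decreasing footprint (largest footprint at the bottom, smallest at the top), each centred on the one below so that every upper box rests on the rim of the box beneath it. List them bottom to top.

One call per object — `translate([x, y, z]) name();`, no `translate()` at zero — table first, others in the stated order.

table();
translate([442, 61, 756]) open_box();
translate([458, 68, 842]) open_box_2();
translate([461, 73, 944]) open_box_3();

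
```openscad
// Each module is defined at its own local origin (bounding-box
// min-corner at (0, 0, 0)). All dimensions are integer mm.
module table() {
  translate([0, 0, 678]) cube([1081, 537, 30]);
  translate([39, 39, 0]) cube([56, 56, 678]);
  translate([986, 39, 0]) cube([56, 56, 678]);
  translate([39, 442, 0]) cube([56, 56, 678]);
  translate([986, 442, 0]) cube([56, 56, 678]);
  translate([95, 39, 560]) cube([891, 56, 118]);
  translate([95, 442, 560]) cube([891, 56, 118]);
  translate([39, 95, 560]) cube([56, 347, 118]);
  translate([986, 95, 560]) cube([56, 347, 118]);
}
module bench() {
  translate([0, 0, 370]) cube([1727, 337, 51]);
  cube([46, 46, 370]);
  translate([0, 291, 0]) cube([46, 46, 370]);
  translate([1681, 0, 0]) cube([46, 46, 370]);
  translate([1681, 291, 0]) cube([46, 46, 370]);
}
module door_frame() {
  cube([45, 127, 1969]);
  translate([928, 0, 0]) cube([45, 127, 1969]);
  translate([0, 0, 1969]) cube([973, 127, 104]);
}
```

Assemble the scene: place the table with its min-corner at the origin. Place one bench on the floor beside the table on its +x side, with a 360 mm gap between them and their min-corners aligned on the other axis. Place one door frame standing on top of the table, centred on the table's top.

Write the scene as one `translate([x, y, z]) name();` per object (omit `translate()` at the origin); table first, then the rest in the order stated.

table();
translate([1441, 0, 0]) bench();
translate([54, 205, 708]) door_frame();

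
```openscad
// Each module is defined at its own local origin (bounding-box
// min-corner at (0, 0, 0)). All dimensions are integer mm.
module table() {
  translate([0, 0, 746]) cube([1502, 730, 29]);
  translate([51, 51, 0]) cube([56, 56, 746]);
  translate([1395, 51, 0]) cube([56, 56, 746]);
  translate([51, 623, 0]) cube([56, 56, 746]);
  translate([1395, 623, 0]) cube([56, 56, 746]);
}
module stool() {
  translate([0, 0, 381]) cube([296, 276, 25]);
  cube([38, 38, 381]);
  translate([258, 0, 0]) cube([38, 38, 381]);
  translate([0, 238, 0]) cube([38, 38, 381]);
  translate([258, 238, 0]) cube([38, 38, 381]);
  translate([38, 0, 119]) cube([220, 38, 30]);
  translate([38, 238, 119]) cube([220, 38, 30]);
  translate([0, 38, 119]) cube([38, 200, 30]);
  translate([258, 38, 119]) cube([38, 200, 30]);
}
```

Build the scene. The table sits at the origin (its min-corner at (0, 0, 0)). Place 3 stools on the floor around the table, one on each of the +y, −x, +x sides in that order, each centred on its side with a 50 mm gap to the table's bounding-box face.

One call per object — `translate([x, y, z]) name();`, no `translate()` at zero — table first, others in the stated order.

table();
translate([603, 780, 0]) stool();
translate([-346, 227, 0]) stool();
translate([1552, 227, 0]) stool();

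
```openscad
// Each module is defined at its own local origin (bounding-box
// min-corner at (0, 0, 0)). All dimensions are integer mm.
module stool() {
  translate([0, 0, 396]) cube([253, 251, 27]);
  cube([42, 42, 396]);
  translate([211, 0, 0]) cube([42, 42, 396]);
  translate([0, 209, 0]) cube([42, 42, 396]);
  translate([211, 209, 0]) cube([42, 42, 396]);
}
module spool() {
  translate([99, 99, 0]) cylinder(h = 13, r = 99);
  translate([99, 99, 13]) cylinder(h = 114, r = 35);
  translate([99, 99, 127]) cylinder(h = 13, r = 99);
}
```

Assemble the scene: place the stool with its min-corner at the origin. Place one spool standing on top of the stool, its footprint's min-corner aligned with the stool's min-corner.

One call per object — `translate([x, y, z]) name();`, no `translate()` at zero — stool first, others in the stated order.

stool();
translate([0, 0, 423]) spool();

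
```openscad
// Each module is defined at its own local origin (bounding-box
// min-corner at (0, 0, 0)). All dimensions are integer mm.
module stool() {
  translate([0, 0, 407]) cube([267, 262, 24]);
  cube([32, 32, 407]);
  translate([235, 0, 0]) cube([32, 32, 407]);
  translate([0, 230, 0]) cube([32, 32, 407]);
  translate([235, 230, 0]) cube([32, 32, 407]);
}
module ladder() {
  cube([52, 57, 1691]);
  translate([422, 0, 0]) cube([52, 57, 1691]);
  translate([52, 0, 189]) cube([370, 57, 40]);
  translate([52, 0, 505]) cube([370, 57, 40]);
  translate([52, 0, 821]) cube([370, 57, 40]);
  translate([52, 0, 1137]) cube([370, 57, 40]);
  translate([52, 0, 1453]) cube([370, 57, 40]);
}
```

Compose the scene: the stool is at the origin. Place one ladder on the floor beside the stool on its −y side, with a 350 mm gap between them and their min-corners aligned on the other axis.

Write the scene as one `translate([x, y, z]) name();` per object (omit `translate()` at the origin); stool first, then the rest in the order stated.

stool();
translate([0, -407, 0]) ladder();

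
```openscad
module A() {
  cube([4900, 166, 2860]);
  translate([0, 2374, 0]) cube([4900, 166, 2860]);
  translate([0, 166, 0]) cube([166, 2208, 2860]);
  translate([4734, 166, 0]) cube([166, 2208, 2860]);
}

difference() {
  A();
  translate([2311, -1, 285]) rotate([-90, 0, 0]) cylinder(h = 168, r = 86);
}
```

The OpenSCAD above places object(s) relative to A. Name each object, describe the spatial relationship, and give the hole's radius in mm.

The subtracted cylinder has r = 86 mm.

A is a house frame. The house frame has a circular hole through its front wall. The hole's radius is 86 mm.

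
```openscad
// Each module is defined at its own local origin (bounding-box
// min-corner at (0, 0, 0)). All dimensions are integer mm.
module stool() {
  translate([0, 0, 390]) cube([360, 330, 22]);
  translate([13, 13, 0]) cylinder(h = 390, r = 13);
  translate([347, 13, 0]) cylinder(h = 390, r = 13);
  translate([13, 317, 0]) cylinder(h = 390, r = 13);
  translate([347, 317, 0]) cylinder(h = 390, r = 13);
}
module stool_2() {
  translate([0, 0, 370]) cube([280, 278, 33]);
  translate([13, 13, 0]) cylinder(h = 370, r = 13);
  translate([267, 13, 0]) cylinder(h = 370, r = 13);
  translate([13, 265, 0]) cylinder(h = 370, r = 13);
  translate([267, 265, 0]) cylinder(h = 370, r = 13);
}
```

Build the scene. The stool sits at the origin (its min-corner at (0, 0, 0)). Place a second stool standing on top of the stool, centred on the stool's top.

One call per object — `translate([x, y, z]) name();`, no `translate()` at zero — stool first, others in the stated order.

stool();
translate([40, 26, 412]) stool_2();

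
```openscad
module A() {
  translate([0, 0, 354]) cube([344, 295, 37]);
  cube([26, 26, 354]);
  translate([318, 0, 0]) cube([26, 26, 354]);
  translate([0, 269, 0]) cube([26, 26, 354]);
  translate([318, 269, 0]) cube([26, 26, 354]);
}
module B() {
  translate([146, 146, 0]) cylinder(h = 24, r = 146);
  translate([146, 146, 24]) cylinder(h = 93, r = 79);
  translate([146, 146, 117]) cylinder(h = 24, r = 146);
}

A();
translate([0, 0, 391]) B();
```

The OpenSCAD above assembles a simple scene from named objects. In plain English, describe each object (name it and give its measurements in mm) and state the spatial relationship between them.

A is a four-legged stool. The seat is 344×295 mm, 37 mm thick, top at z = 391 mm. It stands on four square legs, each 26×26 mm in cross-section, from z = 0 to the seat underside, each flush with a corner of the seat.

B is a spool: two coaxial disc flanges of radius 146 mm and thickness 24 mm, joined by a core cylinder of radius 79 mm and height 93 mm. The lower flange rests on z = 0 and the three cylinders share a vertical axis.

The spool is on top of the stool.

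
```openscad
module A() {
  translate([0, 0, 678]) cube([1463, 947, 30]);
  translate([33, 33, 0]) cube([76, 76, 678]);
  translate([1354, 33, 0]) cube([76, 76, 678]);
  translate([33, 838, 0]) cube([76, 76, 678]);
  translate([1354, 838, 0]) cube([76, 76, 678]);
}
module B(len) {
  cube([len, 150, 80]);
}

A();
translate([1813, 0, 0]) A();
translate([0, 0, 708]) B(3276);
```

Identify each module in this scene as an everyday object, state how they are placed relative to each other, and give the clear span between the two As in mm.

Second table starts at x = 1813; first ends at x = 1463; clear span = 1813 − 1463 = 350 mm.

A is a table. B is a beam. A beam spans the tops of two tables. The clear span between the two tables is 350 mm.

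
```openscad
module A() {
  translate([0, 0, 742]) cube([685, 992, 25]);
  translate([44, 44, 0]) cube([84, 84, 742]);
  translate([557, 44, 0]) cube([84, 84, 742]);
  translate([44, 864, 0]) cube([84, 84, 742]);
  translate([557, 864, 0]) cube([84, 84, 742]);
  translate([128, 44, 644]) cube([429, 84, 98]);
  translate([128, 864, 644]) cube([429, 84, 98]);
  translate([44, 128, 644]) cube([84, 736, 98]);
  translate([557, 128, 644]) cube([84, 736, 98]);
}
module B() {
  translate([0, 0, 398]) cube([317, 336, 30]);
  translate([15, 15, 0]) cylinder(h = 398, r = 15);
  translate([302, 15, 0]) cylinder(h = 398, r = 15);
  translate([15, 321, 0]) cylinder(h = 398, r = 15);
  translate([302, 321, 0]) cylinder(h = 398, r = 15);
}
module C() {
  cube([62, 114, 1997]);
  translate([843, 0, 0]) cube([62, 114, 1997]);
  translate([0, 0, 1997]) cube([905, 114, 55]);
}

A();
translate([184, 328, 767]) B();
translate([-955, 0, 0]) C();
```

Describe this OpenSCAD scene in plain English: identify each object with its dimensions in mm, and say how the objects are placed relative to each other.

A is a rectangular dining table. The top is 685×992×25 mm with its upper surface at z = 767 mm. It stands on four 84×84 mm square legs, each inset 44 mm from the nearest pair of top edges, running from the floor to the underside of the top. Four apron rails, 84 mm thick and 98 mm tall, run between adjacent legs with their top edges flush with the underside of the top and their outer faces flush with the legs' outer faces.

B is a four-legged stool. The seat is 317×336 mm, 30 mm thick, top at z = 428 mm. It stands on four round legs, each 30 mm in diameter, from z = 0 to the seat underside, each leg's axis is inset half a diameter from the nearest pair of seat edges (so the leg's bounding box is flush with the corner).

C is a door frame. The clear opening is 781 mm wide and 1997 mm high. Two 62 mm wide jambs, 114 mm deep, stand either side of the opening from the floor to the top of the opening. A 55 mm thick head sits across the top of both jambs, spanning the full outside width of the frame.

The stool is on top of the table, centred. The door frame is on the floor beside the table on its −x side.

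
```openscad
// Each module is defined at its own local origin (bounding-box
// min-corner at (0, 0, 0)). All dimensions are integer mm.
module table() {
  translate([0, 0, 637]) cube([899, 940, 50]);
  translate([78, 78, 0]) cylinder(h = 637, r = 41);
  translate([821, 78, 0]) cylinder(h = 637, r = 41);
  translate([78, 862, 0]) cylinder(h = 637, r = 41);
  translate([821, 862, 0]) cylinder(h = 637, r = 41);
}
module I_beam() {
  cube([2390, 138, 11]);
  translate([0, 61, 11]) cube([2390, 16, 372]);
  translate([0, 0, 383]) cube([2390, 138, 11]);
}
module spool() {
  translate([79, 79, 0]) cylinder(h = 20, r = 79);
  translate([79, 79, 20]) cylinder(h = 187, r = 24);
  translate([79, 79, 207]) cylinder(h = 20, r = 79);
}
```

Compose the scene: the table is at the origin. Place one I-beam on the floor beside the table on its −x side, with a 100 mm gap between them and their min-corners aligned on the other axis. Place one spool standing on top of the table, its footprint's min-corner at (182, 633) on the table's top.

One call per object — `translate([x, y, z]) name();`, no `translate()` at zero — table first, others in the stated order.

table();
translate([-2490, 0, 0]) I_beam();
translate([182, 633, 687]) spool();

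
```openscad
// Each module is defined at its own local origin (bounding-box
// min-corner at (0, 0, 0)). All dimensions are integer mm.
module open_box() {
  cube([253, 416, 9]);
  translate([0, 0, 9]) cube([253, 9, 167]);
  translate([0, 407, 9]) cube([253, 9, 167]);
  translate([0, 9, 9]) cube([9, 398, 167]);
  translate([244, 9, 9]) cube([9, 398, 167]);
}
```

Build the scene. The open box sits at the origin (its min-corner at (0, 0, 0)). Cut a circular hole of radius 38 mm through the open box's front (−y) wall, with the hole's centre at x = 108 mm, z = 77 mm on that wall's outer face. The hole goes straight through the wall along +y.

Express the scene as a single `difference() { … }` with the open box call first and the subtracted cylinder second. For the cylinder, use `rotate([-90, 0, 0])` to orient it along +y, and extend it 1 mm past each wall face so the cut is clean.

difference() {
  open_box();
  translate([108, -1, 77]) rotate([-90, 0, 0]) cylinder(h = 11, r = 38);
}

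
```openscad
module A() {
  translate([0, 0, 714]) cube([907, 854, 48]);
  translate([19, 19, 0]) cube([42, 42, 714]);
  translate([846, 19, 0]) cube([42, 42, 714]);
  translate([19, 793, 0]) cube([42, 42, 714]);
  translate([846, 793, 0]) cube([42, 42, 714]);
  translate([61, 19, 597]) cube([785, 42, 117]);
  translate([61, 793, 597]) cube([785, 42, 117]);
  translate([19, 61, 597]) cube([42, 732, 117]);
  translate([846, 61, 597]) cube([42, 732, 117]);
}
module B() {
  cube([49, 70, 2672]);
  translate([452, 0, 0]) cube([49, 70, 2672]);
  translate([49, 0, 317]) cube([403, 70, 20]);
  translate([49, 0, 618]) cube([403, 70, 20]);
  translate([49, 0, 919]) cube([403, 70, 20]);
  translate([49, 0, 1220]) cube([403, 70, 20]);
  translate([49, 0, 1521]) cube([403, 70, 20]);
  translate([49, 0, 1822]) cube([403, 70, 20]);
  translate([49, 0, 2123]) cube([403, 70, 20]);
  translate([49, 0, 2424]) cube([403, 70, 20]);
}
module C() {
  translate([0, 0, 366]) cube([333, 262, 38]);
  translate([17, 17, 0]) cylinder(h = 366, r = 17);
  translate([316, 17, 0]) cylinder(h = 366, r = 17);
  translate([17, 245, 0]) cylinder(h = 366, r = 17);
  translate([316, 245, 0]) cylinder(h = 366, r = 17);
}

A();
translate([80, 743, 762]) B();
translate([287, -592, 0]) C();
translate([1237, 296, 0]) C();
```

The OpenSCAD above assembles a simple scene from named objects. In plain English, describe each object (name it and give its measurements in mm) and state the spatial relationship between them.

A is a table with a 907×854 mm rectangular top, 48 mm thick, top surface at z = 762 mm, supported by four 42×42 mm square legs, each inset 19 mm from the nearest pair of top edges, running from the floor. Four apron rails, 42 mm thick and 117 mm tall, run between adjacent legs with their top edges flush with the underside of the top and their outer faces flush with the legs' outer faces.

B is a wooden ladder with two side rails of 49×70 mm section and 2672 mm height, set 501 mm apart overall. Between them run 8 rectangular rungs (70 mm deep, 20 mm thick), front faces flush with the rails' −y face. The bottom of the first rung is 317 mm above the floor and each subsequent rung is 301 mm higher than the one below.

C is a four-legged stool. The seat is 333×262 mm, 38 mm thick, top at z = 404 mm. It stands on four round legs, each 34 mm in diameter, from z = 0 to the seat underside, each leg's axis is inset half a diameter from the nearest pair of seat edges (so the leg's bounding box is flush with the corner).

The ladder is on top of the table. Two stools sit around the table at the −y, +x sides.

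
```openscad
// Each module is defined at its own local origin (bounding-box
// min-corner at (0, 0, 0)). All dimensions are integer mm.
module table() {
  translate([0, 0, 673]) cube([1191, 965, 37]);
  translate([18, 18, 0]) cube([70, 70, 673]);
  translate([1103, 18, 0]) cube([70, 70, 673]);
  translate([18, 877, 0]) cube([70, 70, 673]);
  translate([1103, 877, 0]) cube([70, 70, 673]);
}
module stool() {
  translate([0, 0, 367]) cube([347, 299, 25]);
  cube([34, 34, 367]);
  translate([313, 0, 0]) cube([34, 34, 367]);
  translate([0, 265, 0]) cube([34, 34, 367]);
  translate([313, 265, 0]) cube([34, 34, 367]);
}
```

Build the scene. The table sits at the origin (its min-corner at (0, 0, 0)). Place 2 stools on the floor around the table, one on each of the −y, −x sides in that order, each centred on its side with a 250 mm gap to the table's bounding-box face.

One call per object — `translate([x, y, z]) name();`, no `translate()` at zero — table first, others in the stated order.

table();
translate([422, -549, 0]) stool();
translate([-597, 333, 0]) stool();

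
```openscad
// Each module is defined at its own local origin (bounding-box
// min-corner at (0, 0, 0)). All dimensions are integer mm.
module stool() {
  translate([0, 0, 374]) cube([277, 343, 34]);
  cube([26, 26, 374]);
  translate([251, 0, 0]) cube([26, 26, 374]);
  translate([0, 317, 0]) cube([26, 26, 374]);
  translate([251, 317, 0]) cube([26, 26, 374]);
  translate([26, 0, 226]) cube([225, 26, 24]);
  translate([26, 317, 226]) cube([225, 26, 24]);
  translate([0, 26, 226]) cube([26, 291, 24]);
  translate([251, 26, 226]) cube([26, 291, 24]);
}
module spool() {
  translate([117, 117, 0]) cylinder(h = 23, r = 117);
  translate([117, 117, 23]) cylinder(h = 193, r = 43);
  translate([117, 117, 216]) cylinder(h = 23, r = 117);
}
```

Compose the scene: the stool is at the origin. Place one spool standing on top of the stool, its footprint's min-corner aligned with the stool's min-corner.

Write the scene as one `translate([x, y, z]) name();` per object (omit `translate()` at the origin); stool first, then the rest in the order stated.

stool();
translate([0, 0, 408]) spool();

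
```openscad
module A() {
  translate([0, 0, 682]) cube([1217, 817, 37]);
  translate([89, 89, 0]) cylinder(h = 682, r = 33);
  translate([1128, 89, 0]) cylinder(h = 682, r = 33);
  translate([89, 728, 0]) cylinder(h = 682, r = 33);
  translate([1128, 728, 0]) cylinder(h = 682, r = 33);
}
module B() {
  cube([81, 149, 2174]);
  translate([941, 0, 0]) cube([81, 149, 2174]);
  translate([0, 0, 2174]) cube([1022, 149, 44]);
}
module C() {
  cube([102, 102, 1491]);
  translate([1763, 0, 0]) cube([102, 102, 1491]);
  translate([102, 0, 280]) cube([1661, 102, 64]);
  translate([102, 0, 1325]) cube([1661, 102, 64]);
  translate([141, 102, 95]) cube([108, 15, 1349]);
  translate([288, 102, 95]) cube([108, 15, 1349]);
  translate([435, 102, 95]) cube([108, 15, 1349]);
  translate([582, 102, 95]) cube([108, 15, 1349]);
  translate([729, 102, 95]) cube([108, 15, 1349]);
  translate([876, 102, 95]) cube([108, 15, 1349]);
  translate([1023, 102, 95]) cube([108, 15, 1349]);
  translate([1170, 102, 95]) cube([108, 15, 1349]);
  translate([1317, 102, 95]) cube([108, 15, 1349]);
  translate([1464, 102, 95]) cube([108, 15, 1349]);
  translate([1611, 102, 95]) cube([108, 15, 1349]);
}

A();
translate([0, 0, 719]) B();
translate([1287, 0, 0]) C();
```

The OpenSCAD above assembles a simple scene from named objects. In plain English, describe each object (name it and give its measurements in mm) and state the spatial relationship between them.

A is a table with a 1217×817 mm rectangular top, 37 mm thick, top surface at z = 719 mm, supported by four round legs of 66 mm diameter, each leg's bounding box inset 56 mm from the nearest pair of top edges, running from the floor.

B is a door frame. The clear opening is 860 mm wide and 2174 mm high. Two 81 mm wide jambs, 149 mm deep, stand either side of the opening from the floor to the top of the opening. A 44 mm thick head sits across the top of both jambs, spanning the full outside width of the frame.

C is a fence section. Two 102×102 mm posts, 1491 mm tall, stand on the floor with a clear span of 1661 mm between their inner faces. Two horizontal rails of 102×64 mm section span the gap between the posts with their undersides at z = 280 mm and z = 1325 mm, flush with the posts' −y face. 11 pickets, each 108 mm wide, 15 mm thick and 1349 mm tall, are fixed to the +y face of the rails with their bottoms at z = 95 mm, evenly spaced across the span with equal gaps (rounded down to the nearest mm) at the −x end and between each pair — any rounding remainder accumulates at the +x end.

The door frame is on top of the table. The fence section is on the floor beside the table on its +x side.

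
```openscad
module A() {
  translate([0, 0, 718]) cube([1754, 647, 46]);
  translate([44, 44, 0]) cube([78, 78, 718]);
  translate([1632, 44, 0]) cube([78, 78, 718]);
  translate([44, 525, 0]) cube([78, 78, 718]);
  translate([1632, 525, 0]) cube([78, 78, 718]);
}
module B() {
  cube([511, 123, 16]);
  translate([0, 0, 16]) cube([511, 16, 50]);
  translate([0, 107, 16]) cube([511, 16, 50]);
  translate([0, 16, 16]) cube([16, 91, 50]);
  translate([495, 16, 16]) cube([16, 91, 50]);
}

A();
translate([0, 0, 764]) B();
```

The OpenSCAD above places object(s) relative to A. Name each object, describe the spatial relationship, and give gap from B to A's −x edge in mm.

The open box's min-x is at 0; the table's min-x is 0; gap = 0 mm.

A is a table. B is an open box. The open box is on top of the table. The gap from the open box to the table's −x edge is 0 mm.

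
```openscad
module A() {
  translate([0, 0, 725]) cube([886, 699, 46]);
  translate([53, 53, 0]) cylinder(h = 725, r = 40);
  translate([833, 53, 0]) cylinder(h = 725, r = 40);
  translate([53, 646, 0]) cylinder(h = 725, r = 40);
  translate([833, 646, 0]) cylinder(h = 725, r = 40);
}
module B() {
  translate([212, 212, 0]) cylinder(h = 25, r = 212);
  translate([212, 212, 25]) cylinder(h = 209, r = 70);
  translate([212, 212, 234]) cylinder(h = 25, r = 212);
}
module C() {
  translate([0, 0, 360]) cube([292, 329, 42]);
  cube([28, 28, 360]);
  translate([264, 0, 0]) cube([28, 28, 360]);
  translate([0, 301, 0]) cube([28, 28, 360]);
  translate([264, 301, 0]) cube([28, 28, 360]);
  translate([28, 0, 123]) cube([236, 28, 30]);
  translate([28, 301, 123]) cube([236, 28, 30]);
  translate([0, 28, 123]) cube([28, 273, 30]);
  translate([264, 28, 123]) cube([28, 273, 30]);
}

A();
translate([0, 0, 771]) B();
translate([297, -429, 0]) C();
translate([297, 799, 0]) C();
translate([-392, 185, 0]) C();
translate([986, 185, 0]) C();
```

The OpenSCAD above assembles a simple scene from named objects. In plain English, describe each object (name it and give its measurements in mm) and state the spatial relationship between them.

A is a rectangular dining table. The top is 886×699×46 mm with its upper surface at z = 771 mm. It stands on four round legs of 80 mm diameter, each leg's bounding box inset 13 mm from the nearest pair of top edges, running from the floor to the underside of the top.

B is a spool: two coaxial disc flanges of radius 212 mm and thickness 25 mm, joined by a core cylinder of radius 70 mm and height 209 mm. The lower flange rests on z = 0 and the three cylinders share a vertical axis.

C is a four-legged stool. The seat is 292×329 mm, 42 mm thick, top at z = 402 mm. It stands on four square legs, each 28×28 mm in cross-section, from z = 0 to the seat underside, each flush with a corner of the seat. Four stretchers, 28 mm wide and 30 mm tall, connect adjacent legs with their undersides at z = 123 mm, each running between the inner faces of the legs it joins and aligned with the legs' outer faces on the other axis.

The spool is on top of the table. Four stools sit around the table at the −y, +y, −x, +x sides.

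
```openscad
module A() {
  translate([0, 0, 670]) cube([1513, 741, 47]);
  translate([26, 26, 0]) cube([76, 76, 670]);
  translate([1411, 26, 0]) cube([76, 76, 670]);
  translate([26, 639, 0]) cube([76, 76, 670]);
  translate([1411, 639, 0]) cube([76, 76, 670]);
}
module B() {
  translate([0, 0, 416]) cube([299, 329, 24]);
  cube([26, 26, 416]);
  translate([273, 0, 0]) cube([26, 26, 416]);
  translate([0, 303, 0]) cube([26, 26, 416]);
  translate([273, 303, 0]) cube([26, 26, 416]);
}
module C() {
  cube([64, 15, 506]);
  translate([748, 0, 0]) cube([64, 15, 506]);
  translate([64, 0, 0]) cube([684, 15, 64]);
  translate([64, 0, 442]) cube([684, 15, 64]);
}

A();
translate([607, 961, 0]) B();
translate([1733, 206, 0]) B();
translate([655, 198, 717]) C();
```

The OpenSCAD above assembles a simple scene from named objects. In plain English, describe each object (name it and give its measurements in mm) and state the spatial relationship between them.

A is a rectangular dining table. The top is 1513×741×47 mm with its upper surface at z = 717 mm. It stands on four 76×76 mm square legs, each inset 26 mm from the nearest pair of top edges, running from the floor to the underside of the top.

B is a four-legged stool. The seat is a 299×329×24 mm slab whose top surface is at z = 440 mm; four square legs, each 26×26 mm in cross-section, run from the floor (z = 0) to the underside of the seat, each flush with a corner of the seat.

C is a picture frame with a 684×378 mm rectangular opening (x by z) and a uniform 64 mm border on every side. Frame depth is 15 mm along y. It is built from two vertical stiles running the full outside height and two horizontal rails spanning the gap between the stiles.

Two stools sit around the table at the +y, +x sides. The picture frame is on top of the table.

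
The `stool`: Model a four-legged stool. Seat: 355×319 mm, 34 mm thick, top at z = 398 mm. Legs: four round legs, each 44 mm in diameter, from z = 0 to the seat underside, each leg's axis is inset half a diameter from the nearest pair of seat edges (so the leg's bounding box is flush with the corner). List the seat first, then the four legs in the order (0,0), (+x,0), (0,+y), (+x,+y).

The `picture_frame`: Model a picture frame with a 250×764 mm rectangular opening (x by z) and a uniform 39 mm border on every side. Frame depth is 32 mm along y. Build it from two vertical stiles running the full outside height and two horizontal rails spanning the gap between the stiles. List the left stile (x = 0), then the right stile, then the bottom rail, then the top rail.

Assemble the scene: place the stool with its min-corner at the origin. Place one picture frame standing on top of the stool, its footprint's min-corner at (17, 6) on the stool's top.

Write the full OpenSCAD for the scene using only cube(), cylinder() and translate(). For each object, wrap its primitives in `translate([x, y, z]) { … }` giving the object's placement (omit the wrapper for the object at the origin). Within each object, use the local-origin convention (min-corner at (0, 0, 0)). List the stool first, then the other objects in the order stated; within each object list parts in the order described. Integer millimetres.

translate([0, 0, 364]) cube([355, 319, 34]);
translate([22, 22, 0]) cylinder(h = 364, r = 22);
translate([333, 22, 0]) cylinder(h = 364, r = 22);
translate([22, 297, 0]) cylinder(h = 364, r = 22);
translate([333, 297, 0]) cylinder(h = 364, r = 22);
translate([17, 6, 398]) {
  cube([39, 32, 842]);
  translate([289, 0, 0]) cube([39, 32, 842]);
  translate([39, 0, 0]) cube([250, 32, 39]);
  translate([39, 0, 803]) cube([250, 32, 39]);
}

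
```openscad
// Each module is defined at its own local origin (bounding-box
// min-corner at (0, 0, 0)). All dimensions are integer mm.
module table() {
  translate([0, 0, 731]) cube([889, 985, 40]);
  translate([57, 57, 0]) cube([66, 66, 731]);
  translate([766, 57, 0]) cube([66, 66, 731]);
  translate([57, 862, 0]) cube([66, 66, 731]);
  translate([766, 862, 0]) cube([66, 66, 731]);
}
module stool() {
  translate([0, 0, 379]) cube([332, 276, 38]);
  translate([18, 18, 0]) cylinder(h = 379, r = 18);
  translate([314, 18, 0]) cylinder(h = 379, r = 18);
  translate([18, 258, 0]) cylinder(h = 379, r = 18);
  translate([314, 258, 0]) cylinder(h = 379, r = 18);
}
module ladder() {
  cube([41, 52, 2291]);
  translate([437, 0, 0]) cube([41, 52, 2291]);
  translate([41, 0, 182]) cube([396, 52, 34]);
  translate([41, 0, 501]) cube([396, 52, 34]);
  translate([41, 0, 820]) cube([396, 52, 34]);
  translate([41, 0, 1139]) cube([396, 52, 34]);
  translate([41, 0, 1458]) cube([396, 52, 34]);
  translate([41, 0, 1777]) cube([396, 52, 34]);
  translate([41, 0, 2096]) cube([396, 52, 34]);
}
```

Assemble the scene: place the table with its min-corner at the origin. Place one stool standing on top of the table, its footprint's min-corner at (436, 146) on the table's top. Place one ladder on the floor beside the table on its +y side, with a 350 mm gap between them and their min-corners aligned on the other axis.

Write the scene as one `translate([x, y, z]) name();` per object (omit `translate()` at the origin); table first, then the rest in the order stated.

table();
translate([436, 146, 771]) stool();
translate([0, 1335, 0]) ladder();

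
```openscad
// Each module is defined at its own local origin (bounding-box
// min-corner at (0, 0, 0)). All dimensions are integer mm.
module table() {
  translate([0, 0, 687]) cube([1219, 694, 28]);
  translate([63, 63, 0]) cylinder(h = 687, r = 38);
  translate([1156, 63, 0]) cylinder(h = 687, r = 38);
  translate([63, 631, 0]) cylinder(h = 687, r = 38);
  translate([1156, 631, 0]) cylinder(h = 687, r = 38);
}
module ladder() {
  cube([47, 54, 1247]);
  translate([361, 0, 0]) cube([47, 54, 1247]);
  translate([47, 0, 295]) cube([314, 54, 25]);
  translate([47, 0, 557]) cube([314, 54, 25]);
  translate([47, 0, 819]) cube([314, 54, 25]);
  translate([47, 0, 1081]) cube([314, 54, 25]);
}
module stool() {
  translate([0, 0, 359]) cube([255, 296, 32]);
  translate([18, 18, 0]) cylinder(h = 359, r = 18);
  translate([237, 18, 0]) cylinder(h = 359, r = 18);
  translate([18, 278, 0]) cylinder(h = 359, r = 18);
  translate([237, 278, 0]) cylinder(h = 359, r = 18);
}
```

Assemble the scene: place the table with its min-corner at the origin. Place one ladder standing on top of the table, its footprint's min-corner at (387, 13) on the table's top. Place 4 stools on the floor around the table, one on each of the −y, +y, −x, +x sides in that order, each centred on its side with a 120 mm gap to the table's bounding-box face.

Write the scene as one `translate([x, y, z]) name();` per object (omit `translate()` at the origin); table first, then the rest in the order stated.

table();
translate([387, 13, 715]) ladder();
translate([482, -416, 0]) stool();
translate([482, 814, 0]) stool();
translate([-375, 199, 0]) stool();
translate([1339, 199, 0]) stool();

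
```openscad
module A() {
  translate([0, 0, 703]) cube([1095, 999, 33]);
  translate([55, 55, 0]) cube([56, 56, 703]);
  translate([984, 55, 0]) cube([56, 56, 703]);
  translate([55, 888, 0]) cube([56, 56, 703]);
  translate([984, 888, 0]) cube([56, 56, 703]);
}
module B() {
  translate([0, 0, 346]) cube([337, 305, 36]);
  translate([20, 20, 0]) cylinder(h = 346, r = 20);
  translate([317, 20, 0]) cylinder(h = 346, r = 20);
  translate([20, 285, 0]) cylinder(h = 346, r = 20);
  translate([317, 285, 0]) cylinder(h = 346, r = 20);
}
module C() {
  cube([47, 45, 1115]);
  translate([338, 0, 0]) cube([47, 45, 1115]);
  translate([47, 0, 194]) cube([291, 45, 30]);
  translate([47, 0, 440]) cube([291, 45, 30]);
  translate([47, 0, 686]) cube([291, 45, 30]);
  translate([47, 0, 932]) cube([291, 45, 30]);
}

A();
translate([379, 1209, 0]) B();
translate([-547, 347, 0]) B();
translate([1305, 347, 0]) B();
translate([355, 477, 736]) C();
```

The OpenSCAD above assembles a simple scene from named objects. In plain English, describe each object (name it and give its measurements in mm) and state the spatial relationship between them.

A is a table with a 1095×999 mm rectangular top, 33 mm thick, top surface at z = 736 mm, supported by four 56×56 mm square legs, each inset 55 mm from the nearest pair of top edges, running from the floor.

B is a four-legged stool. The seat is a 337×305×36 mm slab whose top surface is at z = 382 mm; four round legs, each 40 mm in diameter, run from the floor (z = 0) to the underside of the seat, each leg's axis is inset half a diameter from the nearest pair of seat edges (so the leg's bounding box is flush with the corner).

C is a wooden ladder with two side rails of 47×45 mm section and 1115 mm height, set 385 mm apart overall. Between them run 4 rectangular rungs (45 mm deep, 30 mm thick), front faces flush with the rails' −y face. The bottom of the first rung is 194 mm above the floor and each subsequent rung is 246 mm higher than the one below.

Three stools sit around the table at the +y, −x, +x sides. The ladder is on top of the table, centred.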